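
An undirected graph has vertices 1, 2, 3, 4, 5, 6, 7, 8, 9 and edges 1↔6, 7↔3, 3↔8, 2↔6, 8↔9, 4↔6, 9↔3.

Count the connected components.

From 1: component {1, 2, 4, 6}.
From 3: component {3, 7, 8, 9}.
From 5: component {5}.
That's 3 components.

3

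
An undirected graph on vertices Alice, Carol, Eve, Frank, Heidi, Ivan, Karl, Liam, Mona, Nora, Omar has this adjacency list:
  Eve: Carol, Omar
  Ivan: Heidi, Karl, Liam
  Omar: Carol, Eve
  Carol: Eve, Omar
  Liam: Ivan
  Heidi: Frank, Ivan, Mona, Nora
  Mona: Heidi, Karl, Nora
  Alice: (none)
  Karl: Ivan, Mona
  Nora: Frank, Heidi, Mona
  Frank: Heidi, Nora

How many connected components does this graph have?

From Alice: component {Alice}.
From Carol: component {Carol, Eve, Omar}.
From Frank: component {Frank, Heidi, Ivan, Karl, Liam, Mona, Nora}.
That's 3 components.

3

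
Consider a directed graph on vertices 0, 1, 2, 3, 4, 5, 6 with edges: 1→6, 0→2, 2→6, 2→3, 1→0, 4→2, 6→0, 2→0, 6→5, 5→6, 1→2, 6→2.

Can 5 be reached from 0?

Explore from 0.
Distance 1: reach 2.
Distance 2: reach 3, 6.
Distance 3: reach 5.
Found 5.

Yes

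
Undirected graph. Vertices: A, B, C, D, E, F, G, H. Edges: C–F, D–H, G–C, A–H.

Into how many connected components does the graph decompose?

From A: component {A, D, H}.
From B: component {B}.
From C: component {C, F, G}.
From E: component {E}.
That's 4 components.

4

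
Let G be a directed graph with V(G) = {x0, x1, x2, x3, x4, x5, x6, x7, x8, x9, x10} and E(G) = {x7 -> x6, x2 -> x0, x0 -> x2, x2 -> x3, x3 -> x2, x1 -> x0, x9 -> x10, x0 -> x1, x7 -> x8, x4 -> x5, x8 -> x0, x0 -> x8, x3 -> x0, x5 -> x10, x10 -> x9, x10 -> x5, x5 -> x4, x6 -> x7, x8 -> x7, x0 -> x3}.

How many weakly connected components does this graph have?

From x0: component {x0, x1, x2, x3, x6, x7, x8}.
From x4: component {x4, x5, x9, x10}.
That's 2 components.

2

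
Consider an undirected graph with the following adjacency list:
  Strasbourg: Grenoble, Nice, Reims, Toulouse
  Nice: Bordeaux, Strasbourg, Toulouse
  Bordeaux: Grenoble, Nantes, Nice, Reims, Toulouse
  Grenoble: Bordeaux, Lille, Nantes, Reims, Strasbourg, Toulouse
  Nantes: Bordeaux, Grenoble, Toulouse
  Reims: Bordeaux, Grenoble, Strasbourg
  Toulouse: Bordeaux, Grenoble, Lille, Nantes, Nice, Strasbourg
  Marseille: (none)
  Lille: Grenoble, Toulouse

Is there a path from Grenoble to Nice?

Yes

Explore from Grenoble.
Distance 1: reach Bordeaux, Lille, Nantes, Reims, Strasbourg, Toulouse.
Distance 2: reach Nice.
Found Nice.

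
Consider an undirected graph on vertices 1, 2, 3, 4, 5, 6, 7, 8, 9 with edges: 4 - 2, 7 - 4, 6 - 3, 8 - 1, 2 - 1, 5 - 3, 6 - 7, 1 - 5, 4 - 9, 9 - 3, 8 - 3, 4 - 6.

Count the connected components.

From 1: component {1, 2, 3, 4, 5, 6, 7, 8, 9}.
That's 1 component.

1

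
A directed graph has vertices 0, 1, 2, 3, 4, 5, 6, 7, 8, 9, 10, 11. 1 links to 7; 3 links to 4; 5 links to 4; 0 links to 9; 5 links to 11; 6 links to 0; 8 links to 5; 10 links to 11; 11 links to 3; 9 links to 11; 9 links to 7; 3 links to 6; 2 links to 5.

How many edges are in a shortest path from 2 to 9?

Distance 0: 2.
Distance 1: 5.
Distance 2: 4, 11.
Distance 3: 3.
Distance 4: 6.
Distance 5: 0.
Distance 6: 9 — contains 9.

6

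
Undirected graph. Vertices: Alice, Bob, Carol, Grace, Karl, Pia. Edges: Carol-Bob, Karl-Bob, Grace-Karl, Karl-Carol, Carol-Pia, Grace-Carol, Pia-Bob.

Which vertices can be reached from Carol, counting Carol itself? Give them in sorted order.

Start at Carol.
Its neighbours: Bob, Grace, Karl, Pia.
Nothing further is reachable.

Bob, Carol, Grace, Karl, Pia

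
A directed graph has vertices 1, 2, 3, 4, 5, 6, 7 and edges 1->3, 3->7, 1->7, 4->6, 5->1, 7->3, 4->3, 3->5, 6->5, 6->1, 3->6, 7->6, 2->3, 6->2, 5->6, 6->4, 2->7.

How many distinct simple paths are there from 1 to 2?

1→3→5→6→2
1→3→6→2
1→3→7→6→2
1→7→3→5→6→2
1→7→3→6→2
1→7→6→2

6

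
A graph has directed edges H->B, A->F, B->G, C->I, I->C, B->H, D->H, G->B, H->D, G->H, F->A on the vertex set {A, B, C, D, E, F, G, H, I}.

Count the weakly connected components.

4

From A: component {A, F}.
From B: component {B, D, G, H}.
From C: component {C, I}.
From E: component {E}.
That's 4 components.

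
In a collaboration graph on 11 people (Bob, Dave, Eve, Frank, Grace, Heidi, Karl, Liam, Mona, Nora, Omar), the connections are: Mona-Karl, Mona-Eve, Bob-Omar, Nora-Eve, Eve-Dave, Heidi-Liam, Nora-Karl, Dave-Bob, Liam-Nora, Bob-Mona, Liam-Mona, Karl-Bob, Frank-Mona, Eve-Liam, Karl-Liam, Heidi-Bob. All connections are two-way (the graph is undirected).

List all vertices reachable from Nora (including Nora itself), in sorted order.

Start at Nora.
Its neighbours: Eve, Karl, Liam.
Then their neighbours: Bob, Dave, Heidi, Mona.
Then next layer: Frank, Omar.
Nothing further is reachable.

Bob, Dave, Eve, Frank, Heidi, Karl, Liam, Mona, Nora, Omar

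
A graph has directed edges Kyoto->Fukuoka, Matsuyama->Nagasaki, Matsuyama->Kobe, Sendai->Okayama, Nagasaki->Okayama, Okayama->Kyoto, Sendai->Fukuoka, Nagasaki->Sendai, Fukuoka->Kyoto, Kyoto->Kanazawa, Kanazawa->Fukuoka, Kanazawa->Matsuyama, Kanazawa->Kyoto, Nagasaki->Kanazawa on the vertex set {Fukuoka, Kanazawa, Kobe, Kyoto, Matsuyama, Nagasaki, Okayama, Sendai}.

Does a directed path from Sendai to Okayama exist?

Yes

Explore from Sendai.
Distance 1: reach Fukuoka, Okayama.
Found Okayama.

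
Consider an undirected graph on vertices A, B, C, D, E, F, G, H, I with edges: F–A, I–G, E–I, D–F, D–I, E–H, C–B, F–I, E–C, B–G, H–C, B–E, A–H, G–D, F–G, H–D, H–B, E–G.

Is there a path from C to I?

Yes

Explore from C.
Distance 1: reach B, E, H.
Distance 2: reach A, D, G, I.
Found I.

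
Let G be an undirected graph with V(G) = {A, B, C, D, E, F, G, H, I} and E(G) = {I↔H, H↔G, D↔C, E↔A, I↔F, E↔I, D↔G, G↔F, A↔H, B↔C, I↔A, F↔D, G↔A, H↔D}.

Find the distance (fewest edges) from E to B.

Distance 0: E.
Distance 1: A, I.
Distance 2: F, G, H.
Distance 3: D.
Distance 4: C.
Distance 5: B — contains B.

5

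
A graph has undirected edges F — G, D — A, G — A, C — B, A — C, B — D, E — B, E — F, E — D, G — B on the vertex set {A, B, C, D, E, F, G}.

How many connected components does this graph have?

From A: component {A, B, C, D, E, F, G}.
That's 1 component.

1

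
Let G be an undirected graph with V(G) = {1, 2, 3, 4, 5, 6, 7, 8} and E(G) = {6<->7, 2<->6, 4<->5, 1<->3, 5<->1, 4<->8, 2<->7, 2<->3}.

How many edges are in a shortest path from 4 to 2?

Distance 0: 4.
Distance 1: 5, 8.
Distance 2: 1.
Distance 3: 3.
Distance 4: 2 — contains 2.

4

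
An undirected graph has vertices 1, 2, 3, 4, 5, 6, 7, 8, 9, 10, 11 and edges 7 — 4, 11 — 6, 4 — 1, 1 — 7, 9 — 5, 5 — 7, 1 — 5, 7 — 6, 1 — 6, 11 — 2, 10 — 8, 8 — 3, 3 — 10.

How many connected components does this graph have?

From 1: component {1, 2, 4, 5, 6, 7, 9, 11}.
From 3: component {3, 8, 10}.
That's 2 components.

2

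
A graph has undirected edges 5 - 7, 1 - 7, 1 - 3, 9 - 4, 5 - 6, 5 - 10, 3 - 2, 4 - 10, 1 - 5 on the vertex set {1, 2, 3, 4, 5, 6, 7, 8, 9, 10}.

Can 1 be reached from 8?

No

8 has no edges, so nothing is reachable from it.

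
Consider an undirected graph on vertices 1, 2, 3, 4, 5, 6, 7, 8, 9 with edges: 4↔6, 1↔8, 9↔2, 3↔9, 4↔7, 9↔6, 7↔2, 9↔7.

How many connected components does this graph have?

From 1: component {1, 8}.
From 2: component {2, 3, 4, 6, 7, 9}.
From 5: component {5}.
That's 3 components.

3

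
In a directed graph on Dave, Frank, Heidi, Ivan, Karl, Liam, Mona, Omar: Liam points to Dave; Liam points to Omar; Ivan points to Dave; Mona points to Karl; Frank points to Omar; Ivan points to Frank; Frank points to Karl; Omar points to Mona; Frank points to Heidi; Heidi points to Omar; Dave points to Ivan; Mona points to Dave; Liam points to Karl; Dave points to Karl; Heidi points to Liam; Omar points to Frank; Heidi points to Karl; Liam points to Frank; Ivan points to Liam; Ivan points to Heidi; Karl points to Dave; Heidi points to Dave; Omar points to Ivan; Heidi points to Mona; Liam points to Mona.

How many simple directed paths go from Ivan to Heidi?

4

Ivan→Frank→Heidi
Ivan→Heidi
Ivan→Liam→Frank→Heidi
Ivan→Liam→Omar→Frank→Heidi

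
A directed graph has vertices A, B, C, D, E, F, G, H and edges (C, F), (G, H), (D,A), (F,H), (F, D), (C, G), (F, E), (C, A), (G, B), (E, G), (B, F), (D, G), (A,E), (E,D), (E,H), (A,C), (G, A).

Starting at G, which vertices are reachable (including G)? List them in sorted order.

Start at G.
Its neighbours: A, B, H.
Then their neighbours: C, E, F.
Then next layer: D.
Every vertex is now reached.

A, B, C, D, E, F, G, H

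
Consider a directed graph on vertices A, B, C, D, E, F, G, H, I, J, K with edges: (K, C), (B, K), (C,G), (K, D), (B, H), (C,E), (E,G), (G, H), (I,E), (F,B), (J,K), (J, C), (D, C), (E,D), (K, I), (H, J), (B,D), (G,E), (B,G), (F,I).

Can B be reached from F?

Yes

Explore from F.
Distance 1: reach B, I.
Found B.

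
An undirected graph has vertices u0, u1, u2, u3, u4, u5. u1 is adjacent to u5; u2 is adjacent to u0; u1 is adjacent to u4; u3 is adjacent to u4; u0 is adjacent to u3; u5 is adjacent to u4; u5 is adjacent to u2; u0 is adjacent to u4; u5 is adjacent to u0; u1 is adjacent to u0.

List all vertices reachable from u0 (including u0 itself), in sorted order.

u0, u1, u2, u3, u4, u5

Start at u0.
Its neighbours: u1, u2, u3, u4, u5.
Every vertex is now reached.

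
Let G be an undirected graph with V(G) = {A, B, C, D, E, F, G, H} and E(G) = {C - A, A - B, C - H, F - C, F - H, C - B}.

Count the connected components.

From A: component {A, B, C, F, H}.
From D: component {D}.
From E: component {E}.
From G: component {G}.
That's 4 components.

4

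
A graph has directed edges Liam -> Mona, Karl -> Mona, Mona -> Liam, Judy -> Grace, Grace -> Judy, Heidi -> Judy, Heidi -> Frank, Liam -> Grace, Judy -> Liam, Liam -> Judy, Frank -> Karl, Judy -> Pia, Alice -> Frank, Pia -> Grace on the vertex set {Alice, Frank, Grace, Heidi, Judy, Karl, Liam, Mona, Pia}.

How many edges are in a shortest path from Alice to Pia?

6

Distance 0: Alice.
Distance 1: Frank.
Distance 2: Karl.
Distance 3: Mona.
Distance 4: Liam.
Distance 5: Grace, Judy.
Distance 6: Pia — contains Pia.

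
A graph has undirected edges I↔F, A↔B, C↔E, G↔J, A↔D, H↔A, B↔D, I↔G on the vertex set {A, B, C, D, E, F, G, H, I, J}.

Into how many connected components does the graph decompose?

From A: component {A, B, D, H}.
From C: component {C, E}.
From F: component {F, G, I, J}.
That's 3 components.

3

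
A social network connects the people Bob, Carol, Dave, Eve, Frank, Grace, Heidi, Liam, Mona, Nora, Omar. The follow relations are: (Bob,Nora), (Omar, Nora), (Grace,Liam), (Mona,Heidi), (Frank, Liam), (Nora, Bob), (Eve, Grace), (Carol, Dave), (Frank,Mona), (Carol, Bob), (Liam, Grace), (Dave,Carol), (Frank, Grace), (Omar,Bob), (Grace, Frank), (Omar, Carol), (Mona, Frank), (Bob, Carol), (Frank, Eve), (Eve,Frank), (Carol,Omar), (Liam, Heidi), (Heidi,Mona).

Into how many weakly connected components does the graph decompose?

2

From Bob: component {Bob, Carol, Dave, Nora, Omar}.
From Eve: component {Eve, Frank, Grace, Heidi, Liam, Mona}.
That's 2 components.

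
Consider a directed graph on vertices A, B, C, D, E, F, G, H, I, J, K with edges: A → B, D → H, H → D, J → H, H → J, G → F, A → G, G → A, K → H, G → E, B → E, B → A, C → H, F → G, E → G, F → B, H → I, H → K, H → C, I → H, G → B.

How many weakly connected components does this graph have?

2

From A: component {A, B, E, F, G}.
From C: component {C, D, H, I, J, K}.
That's 2 components.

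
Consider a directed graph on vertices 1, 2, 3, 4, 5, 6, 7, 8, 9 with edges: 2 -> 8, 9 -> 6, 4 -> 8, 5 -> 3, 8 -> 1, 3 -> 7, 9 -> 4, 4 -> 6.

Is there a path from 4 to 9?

No

Explore from 4.
Distance 1: reach 6, 8.
Distance 2: reach 1.
The search from 4 is exhausted; no directed path reaches 9.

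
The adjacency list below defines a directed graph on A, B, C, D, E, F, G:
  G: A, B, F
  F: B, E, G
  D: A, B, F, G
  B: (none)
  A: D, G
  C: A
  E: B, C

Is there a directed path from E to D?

Explore from E.
Distance 1: reach B, C.
Distance 2: reach A.
Distance 3: reach D, G.
Found D.

Yes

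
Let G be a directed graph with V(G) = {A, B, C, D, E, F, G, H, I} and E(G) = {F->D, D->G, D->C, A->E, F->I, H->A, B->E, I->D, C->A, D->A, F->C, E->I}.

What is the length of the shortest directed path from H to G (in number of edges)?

Distance 0: H.
Distance 1: A.
Distance 2: E.
Distance 3: I.
Distance 4: D.
Distance 5: C, G — contains G.

5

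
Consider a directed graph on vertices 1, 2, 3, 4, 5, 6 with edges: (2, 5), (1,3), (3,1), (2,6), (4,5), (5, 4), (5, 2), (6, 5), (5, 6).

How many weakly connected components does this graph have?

From 1: component {1, 3}.
From 2: component {2, 4, 5, 6}.
That's 2 components.

2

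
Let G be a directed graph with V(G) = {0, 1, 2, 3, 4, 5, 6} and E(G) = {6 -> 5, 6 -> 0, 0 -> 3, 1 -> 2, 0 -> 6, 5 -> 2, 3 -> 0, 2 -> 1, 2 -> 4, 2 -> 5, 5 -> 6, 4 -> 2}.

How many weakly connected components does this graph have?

From 0: component {0, 1, 2, 3, 4, 5, 6}.
That's 1 component.

1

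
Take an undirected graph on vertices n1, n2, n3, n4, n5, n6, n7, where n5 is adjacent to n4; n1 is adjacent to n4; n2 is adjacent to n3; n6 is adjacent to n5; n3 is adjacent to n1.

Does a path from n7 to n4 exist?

n7 has no edges, so nothing is reachable from it.

No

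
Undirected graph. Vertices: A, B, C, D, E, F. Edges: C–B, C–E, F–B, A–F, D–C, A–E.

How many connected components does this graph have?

1

From A: component {A, B, C, D, E, F}.
That's 1 component.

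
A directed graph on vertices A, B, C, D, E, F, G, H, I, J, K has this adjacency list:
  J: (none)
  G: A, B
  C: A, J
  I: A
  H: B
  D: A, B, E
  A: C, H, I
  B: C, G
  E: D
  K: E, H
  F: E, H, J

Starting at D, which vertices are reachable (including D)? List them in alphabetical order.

Start at D.
Its neighbours: A, B, E.
Then their neighbours: C, G, H, I.
Then next layer: J.
Nothing further is reachable.

A, B, C, D, E, G, H, I, J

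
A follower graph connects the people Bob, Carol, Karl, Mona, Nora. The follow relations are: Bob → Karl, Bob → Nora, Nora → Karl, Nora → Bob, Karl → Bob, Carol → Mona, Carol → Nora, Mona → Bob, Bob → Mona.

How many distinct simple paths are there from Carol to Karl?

Carol→Mona→Bob→Karl
Carol→Mona→Bob→Nora→Karl
Carol→Nora→Bob→Karl
Carol→Nora→Karl

4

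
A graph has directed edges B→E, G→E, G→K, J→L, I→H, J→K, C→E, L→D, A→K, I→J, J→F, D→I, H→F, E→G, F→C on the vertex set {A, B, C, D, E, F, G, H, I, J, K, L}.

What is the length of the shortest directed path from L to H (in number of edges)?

Distance 0: L.
Distance 1: D.
Distance 2: I.
Distance 3: H, J — contains H.

3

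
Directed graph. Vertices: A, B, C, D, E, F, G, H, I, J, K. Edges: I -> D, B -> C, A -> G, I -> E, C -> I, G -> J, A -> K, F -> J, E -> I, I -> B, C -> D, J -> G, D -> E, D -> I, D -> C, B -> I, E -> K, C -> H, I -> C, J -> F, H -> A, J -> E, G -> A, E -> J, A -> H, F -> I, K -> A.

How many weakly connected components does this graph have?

From A: component {A, B, C, D, E, F, G, H, I, J, K}.
That's 1 component.

1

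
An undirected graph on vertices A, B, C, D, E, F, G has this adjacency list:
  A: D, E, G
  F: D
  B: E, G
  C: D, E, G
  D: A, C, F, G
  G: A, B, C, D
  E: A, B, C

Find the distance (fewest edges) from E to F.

Distance 0: E.
Distance 1: A, B, C.
Distance 2: D, G.
Distance 3: F — contains F.

3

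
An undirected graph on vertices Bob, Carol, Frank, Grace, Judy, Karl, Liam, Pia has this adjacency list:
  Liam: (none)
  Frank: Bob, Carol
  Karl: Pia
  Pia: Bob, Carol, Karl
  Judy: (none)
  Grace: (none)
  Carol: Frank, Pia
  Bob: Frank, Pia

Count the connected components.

From Bob: component {Bob, Carol, Frank, Karl, Pia}.
From Grace: component {Grace}.
From Judy: component {Judy}.
From Liam: component {Liam}.
That's 4 components.

4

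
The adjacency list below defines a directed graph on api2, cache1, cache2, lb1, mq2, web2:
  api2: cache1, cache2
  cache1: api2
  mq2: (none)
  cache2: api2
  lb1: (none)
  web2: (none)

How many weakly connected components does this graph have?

From api2: component {api2, cache1, cache2}.
From lb1: component {lb1}.
From mq2: component {mq2}.
From web2: component {web2}.
That's 4 components.

4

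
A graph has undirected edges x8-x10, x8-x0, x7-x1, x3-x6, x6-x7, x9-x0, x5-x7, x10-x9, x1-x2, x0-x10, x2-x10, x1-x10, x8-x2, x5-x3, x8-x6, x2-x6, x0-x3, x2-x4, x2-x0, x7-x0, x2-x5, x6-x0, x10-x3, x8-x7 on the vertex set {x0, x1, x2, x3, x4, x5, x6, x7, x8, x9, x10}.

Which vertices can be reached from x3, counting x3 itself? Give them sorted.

Start at x3.
Its neighbours: x0, x5, x6, x10.
Then their neighbours: x1, x2, x7, x8, x9.
Then next layer: x4.
Every vertex is now reached.

x0, x1, x2, x3, x4, x5, x6, x7, x8, x9, x10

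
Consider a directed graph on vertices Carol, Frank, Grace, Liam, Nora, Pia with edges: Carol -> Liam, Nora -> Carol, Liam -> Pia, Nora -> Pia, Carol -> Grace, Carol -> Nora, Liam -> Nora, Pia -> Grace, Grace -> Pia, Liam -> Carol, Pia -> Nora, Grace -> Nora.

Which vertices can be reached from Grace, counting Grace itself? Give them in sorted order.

Start at Grace.
Its neighbours: Nora, Pia.
Then their neighbours: Carol.
Then next layer: Liam.
Nothing further is reachable.

Carol, Grace, Liam, Nora, Pia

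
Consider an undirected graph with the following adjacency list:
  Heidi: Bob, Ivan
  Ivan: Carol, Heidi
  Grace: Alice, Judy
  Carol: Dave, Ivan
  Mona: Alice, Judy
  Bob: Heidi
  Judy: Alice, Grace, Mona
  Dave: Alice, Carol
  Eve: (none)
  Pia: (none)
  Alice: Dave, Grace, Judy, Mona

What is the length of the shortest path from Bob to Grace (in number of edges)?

6

Distance 0: Bob.
Distance 1: Heidi.
Distance 2: Ivan.
Distance 3: Carol.
Distance 4: Dave.
Distance 5: Alice.
Distance 6: Grace, Judy, Mona — contains Grace.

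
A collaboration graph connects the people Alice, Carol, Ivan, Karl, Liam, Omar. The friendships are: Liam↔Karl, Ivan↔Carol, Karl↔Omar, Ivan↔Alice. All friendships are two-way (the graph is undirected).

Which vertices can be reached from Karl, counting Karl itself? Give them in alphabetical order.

Karl, Liam, Omar

Start at Karl.
Its neighbours: Liam, Omar.
Nothing further is reachable.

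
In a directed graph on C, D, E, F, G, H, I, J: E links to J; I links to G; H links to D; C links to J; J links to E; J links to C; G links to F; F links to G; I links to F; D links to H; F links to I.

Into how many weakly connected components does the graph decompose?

3

From C: component {C, E, J}.
From D: component {D, H}.
From F: component {F, G, I}.
That's 3 components.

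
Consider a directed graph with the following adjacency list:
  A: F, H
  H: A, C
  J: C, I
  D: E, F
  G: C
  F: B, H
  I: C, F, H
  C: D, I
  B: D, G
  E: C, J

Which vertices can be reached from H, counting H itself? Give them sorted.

A, B, C, D, E, F, G, H, I, J

Start at H.
Its neighbours: A, C.
Then their neighbours: D, F, I.
Then next layer: B, E.
Then next layer: G, J.
Every vertex is now reached.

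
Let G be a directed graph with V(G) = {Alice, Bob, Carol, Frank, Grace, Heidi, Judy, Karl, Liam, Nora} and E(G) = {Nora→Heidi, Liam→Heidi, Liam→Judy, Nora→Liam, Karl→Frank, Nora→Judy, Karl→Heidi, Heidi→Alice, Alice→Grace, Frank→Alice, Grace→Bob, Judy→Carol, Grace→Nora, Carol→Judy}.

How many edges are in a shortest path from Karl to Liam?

5

Distance 0: Karl.
Distance 1: Frank, Heidi.
Distance 2: Alice.
Distance 3: Grace.
Distance 4: Bob, Nora.
Distance 5: Judy, Liam — contains Liam.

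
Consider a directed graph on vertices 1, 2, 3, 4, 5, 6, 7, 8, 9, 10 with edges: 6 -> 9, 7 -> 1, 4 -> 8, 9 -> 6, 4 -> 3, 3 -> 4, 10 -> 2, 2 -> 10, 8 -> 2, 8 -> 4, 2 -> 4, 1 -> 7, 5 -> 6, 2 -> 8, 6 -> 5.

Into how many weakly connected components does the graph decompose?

From 1: component {1, 7}.
From 2: component {2, 3, 4, 8, 10}.
From 5: component {5, 6, 9}.
That's 3 components.

3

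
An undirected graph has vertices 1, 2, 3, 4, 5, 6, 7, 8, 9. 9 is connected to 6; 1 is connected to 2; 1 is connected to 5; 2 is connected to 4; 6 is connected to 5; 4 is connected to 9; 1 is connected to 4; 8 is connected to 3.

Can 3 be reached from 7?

7 has no edges, so nothing is reachable from it.

No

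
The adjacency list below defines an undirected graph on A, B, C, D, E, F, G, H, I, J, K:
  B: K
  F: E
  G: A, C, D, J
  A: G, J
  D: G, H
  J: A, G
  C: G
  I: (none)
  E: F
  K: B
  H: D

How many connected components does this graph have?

4

From A: component {A, C, D, G, H, J}.
From B: component {B, K}.
From E: component {E, F}.
From I: component {I}.
That's 4 components.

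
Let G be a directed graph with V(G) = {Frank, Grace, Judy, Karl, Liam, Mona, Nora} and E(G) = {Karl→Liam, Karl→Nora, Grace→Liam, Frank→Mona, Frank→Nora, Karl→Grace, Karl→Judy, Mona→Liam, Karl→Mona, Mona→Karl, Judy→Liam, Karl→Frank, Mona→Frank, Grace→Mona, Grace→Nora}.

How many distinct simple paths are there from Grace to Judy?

1

Grace→Mona→Karl→Judy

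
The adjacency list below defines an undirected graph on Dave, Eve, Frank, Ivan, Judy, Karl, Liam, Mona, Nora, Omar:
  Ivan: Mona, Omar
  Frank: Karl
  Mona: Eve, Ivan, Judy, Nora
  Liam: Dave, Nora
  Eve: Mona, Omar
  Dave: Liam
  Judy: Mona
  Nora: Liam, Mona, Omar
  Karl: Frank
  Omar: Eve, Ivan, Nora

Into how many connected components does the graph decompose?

2

From Dave: component {Dave, Eve, Ivan, Judy, Liam, Mona, Nora, Omar}.
From Frank: component {Frank, Karl}.
That's 2 components.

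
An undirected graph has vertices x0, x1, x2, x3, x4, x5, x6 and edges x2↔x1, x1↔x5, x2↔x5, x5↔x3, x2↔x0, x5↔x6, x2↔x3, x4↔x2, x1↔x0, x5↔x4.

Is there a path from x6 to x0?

Explore from x6.
Distance 1: reach x5.
Distance 2: reach x1, x2, x3, x4.
Distance 3: reach x0.
Found x0.

Yes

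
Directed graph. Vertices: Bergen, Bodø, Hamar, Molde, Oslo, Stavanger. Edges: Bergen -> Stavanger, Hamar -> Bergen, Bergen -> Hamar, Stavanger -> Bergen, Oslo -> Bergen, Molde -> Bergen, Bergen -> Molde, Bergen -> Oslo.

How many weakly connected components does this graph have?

2

From Bergen: component {Bergen, Hamar, Molde, Oslo, Stavanger}.
From Bodø: component {Bodø}.
That's 2 components.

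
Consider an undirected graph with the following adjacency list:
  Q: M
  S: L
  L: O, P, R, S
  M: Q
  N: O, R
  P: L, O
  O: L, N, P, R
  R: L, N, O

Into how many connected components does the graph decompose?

2

From L: component {L, N, O, P, R, S}.
From M: component {M, Q}.
That's 2 components.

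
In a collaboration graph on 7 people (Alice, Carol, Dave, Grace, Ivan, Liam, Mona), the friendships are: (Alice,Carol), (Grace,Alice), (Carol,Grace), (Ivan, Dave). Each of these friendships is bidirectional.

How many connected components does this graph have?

From Alice: component {Alice, Carol, Grace}.
From Dave: component {Dave, Ivan}.
From Liam: component {Liam}.
From Mona: component {Mona}.
That's 4 components.

4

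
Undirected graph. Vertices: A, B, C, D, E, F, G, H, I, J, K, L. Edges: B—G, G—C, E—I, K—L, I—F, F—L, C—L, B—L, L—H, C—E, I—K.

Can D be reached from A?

No

A has no edges, so nothing is reachable from it.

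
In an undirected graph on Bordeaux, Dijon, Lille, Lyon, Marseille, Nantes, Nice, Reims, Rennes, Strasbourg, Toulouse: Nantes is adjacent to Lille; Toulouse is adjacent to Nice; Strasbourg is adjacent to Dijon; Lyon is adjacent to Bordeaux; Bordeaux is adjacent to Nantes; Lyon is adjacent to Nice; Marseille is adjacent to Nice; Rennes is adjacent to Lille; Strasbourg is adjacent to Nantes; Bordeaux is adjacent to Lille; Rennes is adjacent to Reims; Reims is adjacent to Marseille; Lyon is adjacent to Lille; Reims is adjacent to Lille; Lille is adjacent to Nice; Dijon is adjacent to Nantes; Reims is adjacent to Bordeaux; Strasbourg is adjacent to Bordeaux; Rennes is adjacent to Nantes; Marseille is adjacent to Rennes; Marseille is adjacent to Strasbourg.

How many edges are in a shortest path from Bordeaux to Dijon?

Distance 0: Bordeaux.
Distance 1: Lille, Lyon, Nantes, Reims, Strasbourg.
Distance 2: Dijon, Marseille, Nice, Rennes — contains Dijon.

2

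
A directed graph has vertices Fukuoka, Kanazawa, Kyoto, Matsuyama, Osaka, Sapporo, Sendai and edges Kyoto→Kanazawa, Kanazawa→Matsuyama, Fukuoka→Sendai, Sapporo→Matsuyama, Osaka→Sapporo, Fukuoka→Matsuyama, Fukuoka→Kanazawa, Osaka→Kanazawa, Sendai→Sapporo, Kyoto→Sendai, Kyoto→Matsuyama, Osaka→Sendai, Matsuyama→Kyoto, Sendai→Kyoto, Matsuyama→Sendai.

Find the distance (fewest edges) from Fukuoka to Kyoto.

2

Distance 0: Fukuoka.
Distance 1: Kanazawa, Matsuyama, Sendai.
Distance 2: Kyoto, Sapporo — contains Kyoto.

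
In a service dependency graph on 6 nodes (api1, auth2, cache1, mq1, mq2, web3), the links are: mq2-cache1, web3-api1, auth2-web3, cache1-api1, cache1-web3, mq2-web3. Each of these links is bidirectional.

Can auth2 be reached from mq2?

Yes

Explore from mq2.
Distance 1: reach cache1, web3.
Distance 2: reach api1, auth2.
Found auth2.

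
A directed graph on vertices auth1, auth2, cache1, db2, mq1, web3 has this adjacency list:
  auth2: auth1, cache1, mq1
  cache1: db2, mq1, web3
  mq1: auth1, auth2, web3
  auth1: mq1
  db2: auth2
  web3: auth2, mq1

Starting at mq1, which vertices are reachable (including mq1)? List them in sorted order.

auth1, auth2, cache1, db2, mq1, web3

Start at mq1.
Its neighbours: auth1, auth2, web3.
Then their neighbours: cache1.
Then next layer: db2.
Every vertex is now reached.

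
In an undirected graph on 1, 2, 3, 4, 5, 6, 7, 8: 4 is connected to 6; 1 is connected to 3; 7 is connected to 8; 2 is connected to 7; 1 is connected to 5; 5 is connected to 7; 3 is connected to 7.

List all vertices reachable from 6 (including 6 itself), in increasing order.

Start at 6.
Its neighbours: 4.
Nothing further is reachable.

4, 6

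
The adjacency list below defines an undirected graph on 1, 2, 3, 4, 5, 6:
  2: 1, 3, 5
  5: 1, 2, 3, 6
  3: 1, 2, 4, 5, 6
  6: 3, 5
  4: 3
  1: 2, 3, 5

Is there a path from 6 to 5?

Yes

Explore from 6.
Distance 1: reach 3, 5.
Found 5.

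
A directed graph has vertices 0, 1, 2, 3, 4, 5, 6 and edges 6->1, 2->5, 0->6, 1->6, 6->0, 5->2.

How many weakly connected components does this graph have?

From 0: component {0, 1, 6}.
From 2: component {2, 5}.
From 3: component {3}.
From 4: component {4}.
That's 4 components.

4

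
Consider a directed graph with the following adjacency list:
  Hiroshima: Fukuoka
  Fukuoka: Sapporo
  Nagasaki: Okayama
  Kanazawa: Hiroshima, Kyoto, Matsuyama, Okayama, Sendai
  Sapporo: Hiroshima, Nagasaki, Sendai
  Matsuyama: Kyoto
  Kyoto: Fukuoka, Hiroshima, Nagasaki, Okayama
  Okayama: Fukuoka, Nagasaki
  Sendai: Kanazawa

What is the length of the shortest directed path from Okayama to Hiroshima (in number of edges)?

Distance 0: Okayama.
Distance 1: Fukuoka, Nagasaki.
Distance 2: Sapporo.
Distance 3: Hiroshima, Sendai — contains Hiroshima.

3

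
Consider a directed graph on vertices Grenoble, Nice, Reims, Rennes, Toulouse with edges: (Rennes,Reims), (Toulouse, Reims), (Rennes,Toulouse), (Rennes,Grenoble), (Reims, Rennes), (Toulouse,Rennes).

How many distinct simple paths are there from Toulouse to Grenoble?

Toulouse→Reims→Rennes→Grenoble
Toulouse→Rennes→Grenoble

2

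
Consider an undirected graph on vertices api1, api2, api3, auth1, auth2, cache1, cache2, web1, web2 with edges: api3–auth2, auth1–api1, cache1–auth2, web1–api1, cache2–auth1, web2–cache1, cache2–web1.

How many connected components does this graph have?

3

From api1: component {api1, auth1, cache2, web1}.
From api2: component {api2}.
From api3: component {api3, auth2, cache1, web2}.
That's 3 components.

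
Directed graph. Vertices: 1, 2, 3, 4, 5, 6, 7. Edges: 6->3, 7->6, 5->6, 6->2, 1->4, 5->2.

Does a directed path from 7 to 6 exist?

Explore from 7.
Distance 1: reach 6.
Found 6.

Yes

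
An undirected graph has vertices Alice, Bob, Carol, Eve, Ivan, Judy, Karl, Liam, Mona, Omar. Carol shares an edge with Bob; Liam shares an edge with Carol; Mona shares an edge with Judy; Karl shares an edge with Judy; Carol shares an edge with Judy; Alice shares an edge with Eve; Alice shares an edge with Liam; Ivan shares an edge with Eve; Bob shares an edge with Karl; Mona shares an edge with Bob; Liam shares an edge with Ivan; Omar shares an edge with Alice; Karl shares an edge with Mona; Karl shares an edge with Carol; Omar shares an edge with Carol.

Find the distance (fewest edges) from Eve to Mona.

5

Distance 0: Eve.
Distance 1: Alice, Ivan.
Distance 2: Liam, Omar.
Distance 3: Carol.
Distance 4: Bob, Judy, Karl.
Distance 5: Mona — contains Mona.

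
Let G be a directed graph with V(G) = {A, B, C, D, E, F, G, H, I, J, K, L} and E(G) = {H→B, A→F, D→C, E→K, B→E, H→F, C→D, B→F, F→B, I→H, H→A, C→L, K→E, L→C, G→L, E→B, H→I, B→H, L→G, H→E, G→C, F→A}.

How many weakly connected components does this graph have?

3

From A: component {A, B, E, F, H, I, K}.
From C: component {C, D, G, L}.
From J: component {J}.
That's 3 components.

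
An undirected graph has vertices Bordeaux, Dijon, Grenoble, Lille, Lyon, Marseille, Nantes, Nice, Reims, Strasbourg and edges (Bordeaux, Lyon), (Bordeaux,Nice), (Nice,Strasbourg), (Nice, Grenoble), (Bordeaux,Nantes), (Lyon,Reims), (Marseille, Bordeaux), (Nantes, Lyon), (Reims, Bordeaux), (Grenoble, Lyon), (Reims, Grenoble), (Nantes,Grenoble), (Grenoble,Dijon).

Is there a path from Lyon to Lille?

No

Explore from Lyon.
Distance 1: reach Bordeaux, Grenoble, Nantes, Reims.
Distance 2: reach Dijon, Marseille, Nice.
Distance 3: reach Strasbourg.
The search is exhausted without reaching Lille; it lies in a different component.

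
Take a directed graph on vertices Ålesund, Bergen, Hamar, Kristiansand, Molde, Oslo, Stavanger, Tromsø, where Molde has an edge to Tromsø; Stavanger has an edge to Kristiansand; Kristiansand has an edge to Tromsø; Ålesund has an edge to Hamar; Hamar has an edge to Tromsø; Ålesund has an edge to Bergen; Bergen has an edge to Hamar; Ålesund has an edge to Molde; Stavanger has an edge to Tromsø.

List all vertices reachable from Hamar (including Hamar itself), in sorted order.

Start at Hamar.
Its neighbours: Tromsø.
Nothing further is reachable.

Hamar, Tromsø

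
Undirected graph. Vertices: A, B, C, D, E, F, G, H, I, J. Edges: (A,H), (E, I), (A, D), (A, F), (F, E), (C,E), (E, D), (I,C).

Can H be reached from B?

No

B has no edges, so nothing is reachable from it.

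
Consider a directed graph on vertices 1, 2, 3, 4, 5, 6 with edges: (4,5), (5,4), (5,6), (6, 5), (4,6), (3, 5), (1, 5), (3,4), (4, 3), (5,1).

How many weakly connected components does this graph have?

2

From 1: component {1, 3, 4, 5, 6}.
From 2: component {2}.
That's 2 components.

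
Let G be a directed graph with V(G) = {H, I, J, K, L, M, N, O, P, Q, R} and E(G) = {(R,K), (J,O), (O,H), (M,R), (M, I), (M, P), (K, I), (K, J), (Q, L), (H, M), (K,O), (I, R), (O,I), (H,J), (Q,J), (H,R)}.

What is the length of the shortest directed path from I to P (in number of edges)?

Distance 0: I.
Distance 1: R.
Distance 2: K.
Distance 3: J, O.
Distance 4: H.
Distance 5: M.
Distance 6: P — contains P.

6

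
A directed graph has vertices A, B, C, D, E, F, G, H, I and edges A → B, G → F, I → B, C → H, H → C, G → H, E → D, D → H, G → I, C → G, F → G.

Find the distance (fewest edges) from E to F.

Distance 0: E.
Distance 1: D.
Distance 2: H.
Distance 3: C.
Distance 4: G.
Distance 5: F, I — contains F.

5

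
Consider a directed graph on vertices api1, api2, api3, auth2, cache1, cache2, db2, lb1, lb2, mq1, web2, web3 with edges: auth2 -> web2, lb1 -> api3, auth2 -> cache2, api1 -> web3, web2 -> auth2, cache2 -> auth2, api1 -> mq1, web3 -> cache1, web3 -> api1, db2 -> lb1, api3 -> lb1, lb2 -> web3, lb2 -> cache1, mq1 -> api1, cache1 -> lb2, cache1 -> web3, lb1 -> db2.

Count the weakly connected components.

From api1: component {api1, cache1, lb2, mq1, web3}.
From api2: component {api2}.
From api3: component {api3, db2, lb1}.
From auth2: component {auth2, cache2, web2}.
That's 4 components.

4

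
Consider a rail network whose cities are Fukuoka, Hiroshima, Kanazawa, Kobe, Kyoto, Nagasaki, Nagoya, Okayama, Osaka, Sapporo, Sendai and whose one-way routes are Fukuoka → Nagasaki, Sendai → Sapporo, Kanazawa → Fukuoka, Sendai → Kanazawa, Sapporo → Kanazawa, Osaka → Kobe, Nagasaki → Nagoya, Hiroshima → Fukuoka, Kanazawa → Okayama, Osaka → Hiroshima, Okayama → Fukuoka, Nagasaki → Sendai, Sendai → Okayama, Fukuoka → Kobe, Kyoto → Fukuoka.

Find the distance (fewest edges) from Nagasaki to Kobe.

Distance 0: Nagasaki.
Distance 1: Nagoya, Sendai.
Distance 2: Kanazawa, Okayama, Sapporo.
Distance 3: Fukuoka.
Distance 4: Kobe — contains Kobe.

4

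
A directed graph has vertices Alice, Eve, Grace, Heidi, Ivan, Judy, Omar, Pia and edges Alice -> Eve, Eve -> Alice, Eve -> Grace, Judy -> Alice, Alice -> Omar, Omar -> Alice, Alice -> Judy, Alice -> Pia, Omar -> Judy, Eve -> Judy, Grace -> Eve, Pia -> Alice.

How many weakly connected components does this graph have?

3

From Alice: component {Alice, Eve, Grace, Judy, Omar, Pia}.
From Heidi: component {Heidi}.
From Ivan: component {Ivan}.
That's 3 components.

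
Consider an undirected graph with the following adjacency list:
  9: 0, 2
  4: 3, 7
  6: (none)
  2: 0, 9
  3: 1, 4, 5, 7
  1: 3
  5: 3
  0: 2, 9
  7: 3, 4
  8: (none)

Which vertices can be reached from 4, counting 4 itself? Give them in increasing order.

Start at 4.
Its neighbours: 3, 7.
Then their neighbours: 1, 5.
Nothing further is reachable.

1, 3, 4, 5, 7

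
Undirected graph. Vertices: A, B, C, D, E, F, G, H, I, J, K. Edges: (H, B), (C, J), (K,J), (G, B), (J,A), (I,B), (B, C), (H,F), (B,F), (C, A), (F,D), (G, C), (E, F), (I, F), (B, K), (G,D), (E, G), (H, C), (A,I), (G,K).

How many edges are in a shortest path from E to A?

3

Distance 0: E.
Distance 1: F, G.
Distance 2: B, C, D, H, I, K.
Distance 3: A, J — contains A.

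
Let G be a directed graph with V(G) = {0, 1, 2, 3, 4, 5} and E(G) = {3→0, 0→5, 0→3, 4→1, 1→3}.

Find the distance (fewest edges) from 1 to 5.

3

Distance 0: 1.
Distance 1: 3.
Distance 2: 0.
Distance 3: 5 — contains 5.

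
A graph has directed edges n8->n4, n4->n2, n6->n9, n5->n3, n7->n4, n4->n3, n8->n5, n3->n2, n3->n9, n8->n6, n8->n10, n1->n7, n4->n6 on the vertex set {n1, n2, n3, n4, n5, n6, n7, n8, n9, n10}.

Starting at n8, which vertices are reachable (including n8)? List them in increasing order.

n2, n3, n4, n5, n6, n8, n9, n10

Start at n8.
Its neighbours: n4, n5, n6, n10.
Then their neighbours: n2, n3, n9.
Nothing further is reachable.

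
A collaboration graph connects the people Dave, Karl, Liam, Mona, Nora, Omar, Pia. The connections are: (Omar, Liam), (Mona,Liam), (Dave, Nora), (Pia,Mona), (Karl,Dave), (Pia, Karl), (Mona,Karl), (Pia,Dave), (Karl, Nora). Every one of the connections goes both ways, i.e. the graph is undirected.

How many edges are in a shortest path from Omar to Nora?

4

Distance 0: Omar.
Distance 1: Liam.
Distance 2: Mona.
Distance 3: Karl, Pia.
Distance 4: Dave, Nora — contains Nora.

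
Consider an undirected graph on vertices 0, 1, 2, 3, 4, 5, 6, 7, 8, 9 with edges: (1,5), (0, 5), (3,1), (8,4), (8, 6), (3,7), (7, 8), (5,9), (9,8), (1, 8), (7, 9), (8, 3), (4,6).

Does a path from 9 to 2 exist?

Explore from 9.
Distance 1: reach 5, 7, 8.
Distance 2: reach 0, 1, 3, 4, 6.
The search is exhausted without reaching 2; it lies in a different component.

No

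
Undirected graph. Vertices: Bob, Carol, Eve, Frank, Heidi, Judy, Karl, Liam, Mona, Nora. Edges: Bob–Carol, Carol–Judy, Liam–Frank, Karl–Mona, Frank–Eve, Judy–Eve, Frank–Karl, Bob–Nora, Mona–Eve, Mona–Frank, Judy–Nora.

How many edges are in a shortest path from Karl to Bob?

5

Distance 0: Karl.
Distance 1: Frank, Mona.
Distance 2: Eve, Liam.
Distance 3: Judy.
Distance 4: Carol, Nora.
Distance 5: Bob — contains Bob.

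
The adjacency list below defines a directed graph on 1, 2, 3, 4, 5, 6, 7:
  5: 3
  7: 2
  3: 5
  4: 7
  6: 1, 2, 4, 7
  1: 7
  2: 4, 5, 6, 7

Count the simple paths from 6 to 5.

6→1→7→2→5
6→2→5
6→4→7→2→5
6→7→2→5

4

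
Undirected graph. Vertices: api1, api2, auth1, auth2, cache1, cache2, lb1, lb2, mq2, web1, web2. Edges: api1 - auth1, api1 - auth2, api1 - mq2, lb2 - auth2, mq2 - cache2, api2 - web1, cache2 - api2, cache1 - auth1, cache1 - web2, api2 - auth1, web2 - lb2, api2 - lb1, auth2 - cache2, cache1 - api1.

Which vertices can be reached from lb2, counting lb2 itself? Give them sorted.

api1, api2, auth1, auth2, cache1, cache2, lb1, lb2, mq2, web1, web2

Start at lb2.
Its neighbours: auth2, web2.
Then their neighbours: api1, cache1, cache2.
Then next layer: api2, auth1, mq2.
Then next layer: lb1, web1.
Every vertex is now reached.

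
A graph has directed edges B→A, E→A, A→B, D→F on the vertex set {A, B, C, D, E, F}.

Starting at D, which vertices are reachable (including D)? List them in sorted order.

D, F

Start at D.
Its neighbours: F.
Nothing further is reachable.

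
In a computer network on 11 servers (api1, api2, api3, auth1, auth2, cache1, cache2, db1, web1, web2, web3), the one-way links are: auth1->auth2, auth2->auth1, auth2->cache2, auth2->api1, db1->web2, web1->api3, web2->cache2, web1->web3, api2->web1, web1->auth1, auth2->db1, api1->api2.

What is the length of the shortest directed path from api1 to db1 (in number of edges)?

Distance 0: api1.
Distance 1: api2.
Distance 2: web1.
Distance 3: api3, auth1, web3.
Distance 4: auth2.
Distance 5: cache2, db1 — contains db1.

5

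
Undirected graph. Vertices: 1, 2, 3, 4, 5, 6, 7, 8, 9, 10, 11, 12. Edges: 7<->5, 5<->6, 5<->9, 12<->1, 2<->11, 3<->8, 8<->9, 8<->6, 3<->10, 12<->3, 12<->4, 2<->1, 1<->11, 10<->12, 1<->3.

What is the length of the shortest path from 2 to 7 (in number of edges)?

6

Distance 0: 2.
Distance 1: 1, 11.
Distance 2: 3, 12.
Distance 3: 4, 8, 10.
Distance 4: 6, 9.
Distance 5: 5.
Distance 6: 7 — contains 7.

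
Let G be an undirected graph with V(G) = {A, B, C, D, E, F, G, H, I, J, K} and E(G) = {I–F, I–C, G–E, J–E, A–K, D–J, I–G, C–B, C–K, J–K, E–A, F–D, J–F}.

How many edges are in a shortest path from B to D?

4

Distance 0: B.
Distance 1: C.
Distance 2: I, K.
Distance 3: A, F, G, J.
Distance 4: D, E — contains D.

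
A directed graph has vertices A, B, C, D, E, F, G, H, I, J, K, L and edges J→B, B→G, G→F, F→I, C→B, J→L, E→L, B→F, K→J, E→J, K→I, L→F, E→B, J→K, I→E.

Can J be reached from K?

Explore from K.
Distance 1: reach I, J.
Found J.

Yes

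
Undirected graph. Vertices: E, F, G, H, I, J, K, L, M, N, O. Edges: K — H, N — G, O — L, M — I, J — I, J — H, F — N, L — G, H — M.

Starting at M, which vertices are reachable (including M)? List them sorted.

Start at M.
Its neighbours: H, I.
Then their neighbours: J, K.
Nothing further is reachable.

H, I, J, K, M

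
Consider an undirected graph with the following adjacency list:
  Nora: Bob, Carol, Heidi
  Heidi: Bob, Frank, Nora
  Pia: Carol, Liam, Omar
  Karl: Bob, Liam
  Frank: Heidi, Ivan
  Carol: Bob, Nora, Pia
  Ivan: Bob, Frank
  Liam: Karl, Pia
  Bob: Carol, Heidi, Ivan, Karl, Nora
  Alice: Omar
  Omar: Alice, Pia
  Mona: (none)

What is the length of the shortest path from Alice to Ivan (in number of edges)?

5

Distance 0: Alice.
Distance 1: Omar.
Distance 2: Pia.
Distance 3: Carol, Liam.
Distance 4: Bob, Karl, Nora.
Distance 5: Heidi, Ivan — contains Ivan.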